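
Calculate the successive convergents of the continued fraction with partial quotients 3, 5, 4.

3/1, 16/5, 67/21

Using the convergent recurrence p_i = a_i*p_{i-1} + p_{i-2}, q_i = a_i*q_{i-1} + q_{i-2} with p_{-2}=0, p_{-1}=1, q_{-2}=1, q_{-1}=0:
  i=0: a_0=3, p_0 = 3*1 + 0 = 3, q_0 = 3*0 + 1 = 1.
  i=1: a_1=5, p_1 = 5*3 + 1 = 16, q_1 = 5*1 + 0 = 5.
  i=2: a_2=4, p_2 = 4*16 + 3 = 67, q_2 = 4*5 + 1 = 21.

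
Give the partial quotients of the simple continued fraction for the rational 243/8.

[30; 2, 1, 2]

Run the Euclidean algorithm on 243 and 8; the successive quotients are the partial quotients a_0, a_1, ... (each step inverts the fractional part left over by the previous one):
  243 = 30*8 + 3, so a_0 = 30.
  8 = 2*3 + 2, so a_1 = 2.
  3 = 1*2 + 1, so a_2 = 1.
  2 = 2*1 + 0, so a_3 = 2.
The remainder reaches 0 after 4 divisions, so the expansion has 4 partial quotients, read off in order.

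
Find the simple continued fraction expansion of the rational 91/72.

Run the Euclidean algorithm on 91 and 72; the successive quotients are the partial quotients a_0, a_1, ... (each step inverts the fractional part left over by the previous one):
  91 = 1*72 + 19, so a_0 = 1.
  72 = 3*19 + 15, so a_1 = 3.
  19 = 1*15 + 4, so a_2 = 1.
  15 = 3*4 + 3, so a_3 = 3.
  4 = 1*3 + 1, so a_4 = 1.
  3 = 3*1 + 0, so a_5 = 3.
The remainder reaches 0 after 6 divisions, so the expansion has 6 partial quotients, read off in order.

[1; 3, 1, 3, 1, 3]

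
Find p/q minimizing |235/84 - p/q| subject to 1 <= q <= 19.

14/5

Expand x = 235/84 as a continued fraction with the Euclidean algorithm:
  235 = 2*84 + 67, so a_0 = 2.
  84 = 1*67 + 17, so a_1 = 1.
  67 = 3*17 + 16, so a_2 = 3.
  17 = 1*16 + 1, so a_3 = 1.
  16 = 16*1 + 0, so a_4 = 16.
so x = [2; 1, 3, 1, 16].
Convergents (p_i = a_i*p_{i-1} + p_{i-2}, q_i = a_i*q_{i-1} + q_{i-2} with p_{-2}=0, p_{-1}=1, q_{-2}=1, q_{-1}=0), until the denominator exceeds 19:
  i=0: a_0=2, p_0 = 2*1 + 0 = 2, q_0 = 2*0 + 1 = 1.
  i=1: a_1=1, p_1 = 1*2 + 1 = 3, q_1 = 1*1 + 0 = 1.
  i=2: a_2=3, p_2 = 3*3 + 2 = 11, q_2 = 3*1 + 1 = 4.
  i=3: a_3=1, p_3 = 1*11 + 3 = 14, q_3 = 1*4 + 1 = 5.
  i=4: a_4=16, p_4 = 16*14 + 11 = 235, q_4 = 16*5 + 4 = 84.
q_4 = 84 > 19, so the last convergent with denominator <= 19 is p_3/q_3 = 14/5.
The closest fraction with denominator <= 19 is either p_3/q_3 or the intermediate fraction (k*p_3 + p_2)/(k*q_3 + q_2) with the largest k >= 1 whose denominator stays <= 19; these approach x as k grows, and every other convergent or intermediate fraction in range is farther away.
Largest k: floor((19 - q_2)/q_3) = floor((19 - 4)/5) = 3.
That gives (3*14 + 11)/(3*5 + 4) = 53/19.
Compare the errors: |x - 14/5| = |235*5 - 14*84|/(84*5) = 1/420, and |x - 53/19| = |235*19 - 53*84|/(84*19) = 13/1596.
Cross-multiplying, 1*1596 = 1596 < 5460 = 13*420, so 1/420 is smaller: the convergent 14/5 is closer to x than 53/19.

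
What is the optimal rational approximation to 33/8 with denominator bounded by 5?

Expand x = 33/8 as a continued fraction with the Euclidean algorithm:
  33 = 4*8 + 1, so a_0 = 4.
  8 = 8*1 + 0, so a_1 = 8.
so x = [4; 8].
Convergents (p_i = a_i*p_{i-1} + p_{i-2}, q_i = a_i*q_{i-1} + q_{i-2} with p_{-2}=0, p_{-1}=1, q_{-2}=1, q_{-1}=0), until the denominator exceeds 5:
  i=0: a_0=4, p_0 = 4*1 + 0 = 4, q_0 = 4*0 + 1 = 1.
  i=1: a_1=8, p_1 = 8*4 + 1 = 33, q_1 = 8*1 + 0 = 8.
q_1 = 8 > 5, so the last convergent with denominator <= 5 is p_0/q_0 = 4/1.
The closest fraction with denominator <= 5 is either p_0/q_0 or the intermediate fraction (k*p_0 + p_{-1})/(k*q_0 + q_{-1}) with the largest k >= 1 whose denominator stays <= 5; these approach x as k grows, and every other convergent or intermediate fraction in range is farther away.
Largest k: floor((5 - q_{-1})/q_0) = floor((5 - 0)/1) = 5 (using the seeds p_{-1} = 1, q_{-1} = 0).
That gives (5*4 + 1)/(5*1 + 0) = 21/5.
Compare the errors: |x - 4/1| = |33*1 - 4*8|/(8*1) = 1/8, and |x - 21/5| = |33*5 - 21*8|/(8*5) = 3/40.
Cross-multiplying, 3*8 = 24 < 40 = 1*40, so 3/40 is smaller: the intermediate fraction 21/5 is closer to x than 4/1.

21/5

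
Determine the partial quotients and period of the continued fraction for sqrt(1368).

[36; (1, 72)]

Write x_i = (sqrt(1368) + m_i)/d_i with (m_0, d_0) = (0, 1). a_0 = floor(sqrt(1368)) = 36, since 36^2 = 1296 <= 1368 < 1369 = 37^2.
Iterate m_{i+1} = d_i*a_i - m_i, d_{i+1} = (1368 - m_{i+1}^2)/d_i, a_{i+1} = floor((a_0 + m_{i+1})/d_{i+1}):
  m_1 = 1*36 - 0 = 36, d_1 = (1368 - 36^2)/1 = 72/1 = 72, a_1 = floor((36 + 36)/72) = 1.
  m_2 = 72*1 - 36 = 36, d_2 = (1368 - 36^2)/72 = 72/72 = 1, a_2 = floor((36 + 36)/1) = 72.
  m_3 = 1*72 - 36 = 36, d_3 = (1368 - 36^2)/1 = 72/1 = 72: (m_3, d_3) = (m_1, d_1) = (36, 72), so from here the quotients repeat a_1, a_2; the period length is 2.
Hence the expansion of sqrt(1368) is a_0 = 36 followed by the repeating block 1, 72 (period 2).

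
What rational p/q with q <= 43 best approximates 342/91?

109/29

Expand x = 342/91 as a continued fraction with the Euclidean algorithm:
  342 = 3*91 + 69, so a_0 = 3.
  91 = 1*69 + 22, so a_1 = 1.
  69 = 3*22 + 3, so a_2 = 3.
  22 = 7*3 + 1, so a_3 = 7.
  3 = 3*1 + 0, so a_4 = 3.
so x = [3; 1, 3, 7, 3].
Convergents (p_i = a_i*p_{i-1} + p_{i-2}, q_i = a_i*q_{i-1} + q_{i-2} with p_{-2}=0, p_{-1}=1, q_{-2}=1, q_{-1}=0), until the denominator exceeds 43:
  i=0: a_0=3, p_0 = 3*1 + 0 = 3, q_0 = 3*0 + 1 = 1.
  i=1: a_1=1, p_1 = 1*3 + 1 = 4, q_1 = 1*1 + 0 = 1.
  i=2: a_2=3, p_2 = 3*4 + 3 = 15, q_2 = 3*1 + 1 = 4.
  i=3: a_3=7, p_3 = 7*15 + 4 = 109, q_3 = 7*4 + 1 = 29.
  i=4: a_4=3, p_4 = 3*109 + 15 = 342, q_4 = 3*29 + 4 = 91.
q_4 = 91 > 43, so the last convergent with denominator <= 43 is p_3/q_3 = 109/29.
The closest fraction with denominator <= 43 is either p_3/q_3 or the intermediate fraction (k*p_3 + p_2)/(k*q_3 + q_2) with the largest k >= 1 whose denominator stays <= 43; these approach x as k grows, and every other convergent or intermediate fraction in range is farther away.
Largest k: floor((43 - q_2)/q_3) = floor((43 - 4)/29) = 1.
That gives (1*109 + 15)/(1*29 + 4) = 124/33.
Compare the errors: |x - 109/29| = |342*29 - 109*91|/(91*29) = 1/2639, and |x - 124/33| = |342*33 - 124*91|/(91*33) = 2/3003.
Cross-multiplying, 1*3003 = 3003 < 5278 = 2*2639, so 1/2639 is smaller: the convergent 109/29 is closer to x than 124/33.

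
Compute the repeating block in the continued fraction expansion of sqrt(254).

Write x_i = (sqrt(254) + m_i)/d_i with (m_0, d_0) = (0, 1). a_0 = floor(sqrt(254)) = 15, since 15^2 = 225 <= 254 < 256 = 16^2.
Iterate m_{i+1} = d_i*a_i - m_i, d_{i+1} = (254 - m_{i+1}^2)/d_i, a_{i+1} = floor((a_0 + m_{i+1})/d_{i+1}):
  m_1 = 1*15 - 0 = 15, d_1 = (254 - 15^2)/1 = 29/1 = 29, a_1 = floor((15 + 15)/29) = 1.
  m_2 = 29*1 - 15 = 14, d_2 = (254 - 14^2)/29 = 58/29 = 2, a_2 = floor((15 + 14)/2) = 14.
  m_3 = 2*14 - 14 = 14, d_3 = (254 - 14^2)/2 = 58/2 = 29, a_3 = floor((15 + 14)/29) = 1.
  m_4 = 29*1 - 14 = 15, d_4 = (254 - 15^2)/29 = 29/29 = 1, a_4 = floor((15 + 15)/1) = 30.
  m_5 = 1*30 - 15 = 15, d_5 = (254 - 15^2)/1 = 29/1 = 29: (m_5, d_5) = (m_1, d_1) = (15, 29), so from here the quotients repeat a_1, ..., a_4; the period length is 4.
Hence the expansion of sqrt(254) is a_0 = 15 followed by the repeating block 1, 14, 1, 30 (period 4).

[15; (1, 14, 1, 30)]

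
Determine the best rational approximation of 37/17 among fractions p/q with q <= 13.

24/11

Expand x = 37/17 as a continued fraction with the Euclidean algorithm:
  37 = 2*17 + 3, so a_0 = 2.
  17 = 5*3 + 2, so a_1 = 5.
  3 = 1*2 + 1, so a_2 = 1.
  2 = 2*1 + 0, so a_3 = 2.
so x = [2; 5, 1, 2].
Convergents (p_i = a_i*p_{i-1} + p_{i-2}, q_i = a_i*q_{i-1} + q_{i-2} with p_{-2}=0, p_{-1}=1, q_{-2}=1, q_{-1}=0), until the denominator exceeds 13:
  i=0: a_0=2, p_0 = 2*1 + 0 = 2, q_0 = 2*0 + 1 = 1.
  i=1: a_1=5, p_1 = 5*2 + 1 = 11, q_1 = 5*1 + 0 = 5.
  i=2: a_2=1, p_2 = 1*11 + 2 = 13, q_2 = 1*5 + 1 = 6.
  i=3: a_3=2, p_3 = 2*13 + 11 = 37, q_3 = 2*6 + 5 = 17.
q_3 = 17 > 13, so the last convergent with denominator <= 13 is p_2/q_2 = 13/6.
The closest fraction with denominator <= 13 is either p_2/q_2 or the intermediate fraction (k*p_2 + p_1)/(k*q_2 + q_1) with the largest k >= 1 whose denominator stays <= 13; these approach x as k grows, and every other convergent or intermediate fraction in range is farther away.
Largest k: floor((13 - q_1)/q_2) = floor((13 - 5)/6) = 1.
That gives (1*13 + 11)/(1*6 + 5) = 24/11.
Compare the errors: |x - 13/6| = |37*6 - 13*17|/(17*6) = 1/102, and |x - 24/11| = |37*11 - 24*17|/(17*11) = 1/187.
Cross-multiplying, 1*102 = 102 < 187 = 1*187, so 1/187 is smaller: the intermediate fraction 24/11 is closer to x than 13/6.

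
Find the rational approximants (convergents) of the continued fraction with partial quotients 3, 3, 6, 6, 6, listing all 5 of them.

3/1, 10/3, 63/19, 388/117, 2391/721

Using the convergent recurrence p_i = a_i*p_{i-1} + p_{i-2}, q_i = a_i*q_{i-1} + q_{i-2} with p_{-2}=0, p_{-1}=1, q_{-2}=1, q_{-1}=0:
  i=0: a_0=3, p_0 = 3*1 + 0 = 3, q_0 = 3*0 + 1 = 1.
  i=1: a_1=3, p_1 = 3*3 + 1 = 10, q_1 = 3*1 + 0 = 3.
  i=2: a_2=6, p_2 = 6*10 + 3 = 63, q_2 = 6*3 + 1 = 19.
  i=3: a_3=6, p_3 = 6*63 + 10 = 388, q_3 = 6*19 + 3 = 117.
  i=4: a_4=6, p_4 = 6*388 + 63 = 2391, q_4 = 6*117 + 19 = 721.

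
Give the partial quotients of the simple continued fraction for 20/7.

Run the Euclidean algorithm on 20 and 7; the successive quotients are the partial quotients a_0, a_1, ... (each step inverts the fractional part left over by the previous one):
  20 = 2*7 + 6, so a_0 = 2.
  7 = 1*6 + 1, so a_1 = 1.
  6 = 6*1 + 0, so a_2 = 6.
The remainder reaches 0 after 3 divisions, so the expansion has 3 partial quotients, read off in order.

[2; 1, 6]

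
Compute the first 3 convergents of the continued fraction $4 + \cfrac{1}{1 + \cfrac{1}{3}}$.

4/1, 5/1, 19/4

Using the convergent recurrence p_i = a_i*p_{i-1} + p_{i-2}, q_i = a_i*q_{i-1} + q_{i-2} with p_{-2}=0, p_{-1}=1, q_{-2}=1, q_{-1}=0:
  i=0: a_0=4, p_0 = 4*1 + 0 = 4, q_0 = 4*0 + 1 = 1.
  i=1: a_1=1, p_1 = 1*4 + 1 = 5, q_1 = 1*1 + 0 = 1.
  i=2: a_2=3, p_2 = 3*5 + 4 = 19, q_2 = 3*1 + 1 = 4.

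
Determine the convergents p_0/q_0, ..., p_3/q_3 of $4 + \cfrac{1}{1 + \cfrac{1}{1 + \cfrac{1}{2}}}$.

4/1, 5/1, 9/2, 23/5

Using the convergent recurrence p_i = a_i*p_{i-1} + p_{i-2}, q_i = a_i*q_{i-1} + q_{i-2} with p_{-2}=0, p_{-1}=1, q_{-2}=1, q_{-1}=0:
  i=0: a_0=4, p_0 = 4*1 + 0 = 4, q_0 = 4*0 + 1 = 1.
  i=1: a_1=1, p_1 = 1*4 + 1 = 5, q_1 = 1*1 + 0 = 1.
  i=2: a_2=1, p_2 = 1*5 + 4 = 9, q_2 = 1*1 + 1 = 2.
  i=3: a_3=2, p_3 = 2*9 + 5 = 23, q_3 = 2*2 + 1 = 5.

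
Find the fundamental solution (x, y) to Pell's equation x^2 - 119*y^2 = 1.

First expand sqrt(119) as a continued fraction. With x_i = (sqrt(119) + m_i)/d_i and (m_0, d_0) = (0, 1): a_0 = floor(sqrt(119)) = 10, since 10^2 = 100 <= 119 < 121 = 11^2.
Iterate m_{i+1} = d_i*a_i - m_i, d_{i+1} = (119 - m_{i+1}^2)/d_i, a_{i+1} = floor((a_0 + m_{i+1})/d_{i+1}):
  m_1 = 1*10 - 0 = 10, d_1 = (119 - 10^2)/1 = 19/1 = 19, a_1 = floor((10 + 10)/19) = 1.
  m_2 = 19*1 - 10 = 9, d_2 = (119 - 9^2)/19 = 38/19 = 2, a_2 = floor((10 + 9)/2) = 9.
  m_3 = 2*9 - 9 = 9, d_3 = (119 - 9^2)/2 = 38/2 = 19, a_3 = floor((10 + 9)/19) = 1.
  m_4 = 19*1 - 9 = 10, d_4 = (119 - 10^2)/19 = 19/19 = 1, a_4 = floor((10 + 10)/1) = 20.
  m_5 = 1*20 - 10 = 10, d_5 = (119 - 10^2)/1 = 19/1 = 19: (m_5, d_5) = (m_1, d_1) = (10, 19), so from here the quotients repeat a_1, ..., a_4; the period length is 4.
So sqrt(119) = [10; (1, 9, 1, 20)] with period length k = 4.
k is even, so the fundamental solution of x^2 - 119y^2 = 1 is (p_{k-1}, q_{k-1}) = (p_3, q_3); compute convergents through index 3.
Convergents (p_i = a_i*p_{i-1} + p_{i-2}, q_i = a_i*q_{i-1} + q_{i-2} with p_{-2}=0, p_{-1}=1, q_{-2}=1, q_{-1}=0):
  i=0: a_0=10, p_0 = 10*1 + 0 = 10, q_0 = 10*0 + 1 = 1.
  i=1: a_1=1, p_1 = 1*10 + 1 = 11, q_1 = 1*1 + 0 = 1.
  i=2: a_2=9, p_2 = 9*11 + 10 = 109, q_2 = 9*1 + 1 = 10.
  i=3: a_3=1, p_3 = 1*109 + 11 = 120, q_3 = 1*10 + 1 = 11.
Check: 120^2 - 119*11^2 = 14400 - 14399 = 1, so (x, y) = (120, 11) solves the equation, and by the theorem it is the least positive solution.

(x, y) = (120, 11)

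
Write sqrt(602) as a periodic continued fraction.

[24; (1, 1, 6, 1, 1, 48)]

Write x_i = (sqrt(602) + m_i)/d_i with (m_0, d_0) = (0, 1). a_0 = floor(sqrt(602)) = 24, since 24^2 = 576 <= 602 < 625 = 25^2.
Iterate m_{i+1} = d_i*a_i - m_i, d_{i+1} = (602 - m_{i+1}^2)/d_i, a_{i+1} = floor((a_0 + m_{i+1})/d_{i+1}):
  m_1 = 1*24 - 0 = 24, d_1 = (602 - 24^2)/1 = 26/1 = 26, a_1 = floor((24 + 24)/26) = 1.
  m_2 = 26*1 - 24 = 2, d_2 = (602 - 2^2)/26 = 598/26 = 23, a_2 = floor((24 + 2)/23) = 1.
  m_3 = 23*1 - 2 = 21, d_3 = (602 - 21^2)/23 = 161/23 = 7, a_3 = floor((24 + 21)/7) = 6.
  m_4 = 7*6 - 21 = 21, d_4 = (602 - 21^2)/7 = 161/7 = 23, a_4 = floor((24 + 21)/23) = 1.
  m_5 = 23*1 - 21 = 2, d_5 = (602 - 2^2)/23 = 598/23 = 26, a_5 = floor((24 + 2)/26) = 1.
  m_6 = 26*1 - 2 = 24, d_6 = (602 - 24^2)/26 = 26/26 = 1, a_6 = floor((24 + 24)/1) = 48.
  m_7 = 1*48 - 24 = 24, d_7 = (602 - 24^2)/1 = 26/1 = 26: (m_7, d_7) = (m_1, d_1) = (24, 26), so from here the quotients repeat a_1, ..., a_6; the period length is 6.
Hence the expansion of sqrt(602) is a_0 = 24 followed by the repeating block 1, 1, 6, 1, 1, 48 (period 6).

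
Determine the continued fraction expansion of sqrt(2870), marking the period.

[53; (1, 1, 2, 1, 20, 1, 2, 1, 1, 106)]

Write x_i = (sqrt(2870) + m_i)/d_i with (m_0, d_0) = (0, 1). a_0 = floor(sqrt(2870)) = 53, since 53^2 = 2809 <= 2870 < 2916 = 54^2.
Iterate m_{i+1} = d_i*a_i - m_i, d_{i+1} = (2870 - m_{i+1}^2)/d_i, a_{i+1} = floor((a_0 + m_{i+1})/d_{i+1}):
  m_1 = 1*53 - 0 = 53, d_1 = (2870 - 53^2)/1 = 61/1 = 61, a_1 = floor((53 + 53)/61) = 1.
  m_2 = 61*1 - 53 = 8, d_2 = (2870 - 8^2)/61 = 2806/61 = 46, a_2 = floor((53 + 8)/46) = 1.
  m_3 = 46*1 - 8 = 38, d_3 = (2870 - 38^2)/46 = 1426/46 = 31, a_3 = floor((53 + 38)/31) = 2.
  m_4 = 31*2 - 38 = 24, d_4 = (2870 - 24^2)/31 = 2294/31 = 74, a_4 = floor((53 + 24)/74) = 1.
  m_5 = 74*1 - 24 = 50, d_5 = (2870 - 50^2)/74 = 370/74 = 5, a_5 = floor((53 + 50)/5) = 20.
  m_6 = 5*20 - 50 = 50, d_6 = (2870 - 50^2)/5 = 370/5 = 74, a_6 = floor((53 + 50)/74) = 1.
  m_7 = 74*1 - 50 = 24, d_7 = (2870 - 24^2)/74 = 2294/74 = 31, a_7 = floor((53 + 24)/31) = 2.
  m_8 = 31*2 - 24 = 38, d_8 = (2870 - 38^2)/31 = 1426/31 = 46, a_8 = floor((53 + 38)/46) = 1.
  m_9 = 46*1 - 38 = 8, d_9 = (2870 - 8^2)/46 = 2806/46 = 61, a_9 = floor((53 + 8)/61) = 1.
  m_10 = 61*1 - 8 = 53, d_10 = (2870 - 53^2)/61 = 61/61 = 1, a_10 = floor((53 + 53)/1) = 106.
  m_11 = 1*106 - 53 = 53, d_11 = (2870 - 53^2)/1 = 61/1 = 61: (m_11, d_11) = (m_1, d_1) = (53, 61), so from here the quotients repeat a_1, ..., a_10; the period length is 10.
Hence the expansion of sqrt(2870) is a_0 = 53 followed by the repeating block 1, 1, 2, 1, 20, 1, 2, 1, 1, 106 (period 10).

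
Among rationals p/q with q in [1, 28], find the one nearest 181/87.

Expand x = 181/87 as a continued fraction with the Euclidean algorithm:
  181 = 2*87 + 7, so a_0 = 2.
  87 = 12*7 + 3, so a_1 = 12.
  7 = 2*3 + 1, so a_2 = 2.
  3 = 3*1 + 0, so a_3 = 3.
so x = [2; 12, 2, 3].
Convergents (p_i = a_i*p_{i-1} + p_{i-2}, q_i = a_i*q_{i-1} + q_{i-2} with p_{-2}=0, p_{-1}=1, q_{-2}=1, q_{-1}=0), until the denominator exceeds 28:
  i=0: a_0=2, p_0 = 2*1 + 0 = 2, q_0 = 2*0 + 1 = 1.
  i=1: a_1=12, p_1 = 12*2 + 1 = 25, q_1 = 12*1 + 0 = 12.
  i=2: a_2=2, p_2 = 2*25 + 2 = 52, q_2 = 2*12 + 1 = 25.
  i=3: a_3=3, p_3 = 3*52 + 25 = 181, q_3 = 3*25 + 12 = 87.
q_3 = 87 > 28, so the last convergent with denominator <= 28 is p_2/q_2 = 52/25.
The closest fraction with denominator <= 28 is either p_2/q_2 or the intermediate fraction (k*p_2 + p_1)/(k*q_2 + q_1) with the largest k >= 1 whose denominator stays <= 28; these approach x as k grows, and every other convergent or intermediate fraction in range is farther away.
Largest k: floor((28 - q_1)/q_2) = floor((28 - 12)/25) = 0.
Since k = 0, no intermediate fraction beyond p_2/q_2 has denominator <= 28, so the convergent 52/25 is the closest (its error is |181*25 - 52*87|/(87*25) = 1/2175).

52/25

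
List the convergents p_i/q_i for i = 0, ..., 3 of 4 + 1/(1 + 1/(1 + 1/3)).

Using the convergent recurrence p_i = a_i*p_{i-1} + p_{i-2}, q_i = a_i*q_{i-1} + q_{i-2} with p_{-2}=0, p_{-1}=1, q_{-2}=1, q_{-1}=0:
  i=0: a_0=4, p_0 = 4*1 + 0 = 4, q_0 = 4*0 + 1 = 1.
  i=1: a_1=1, p_1 = 1*4 + 1 = 5, q_1 = 1*1 + 0 = 1.
  i=2: a_2=1, p_2 = 1*5 + 4 = 9, q_2 = 1*1 + 1 = 2.
  i=3: a_3=3, p_3 = 3*9 + 5 = 32, q_3 = 3*2 + 1 = 7.

4/1, 5/1, 9/2, 32/7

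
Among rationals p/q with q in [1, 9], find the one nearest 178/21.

Expand x = 178/21 as a continued fraction with the Euclidean algorithm:
  178 = 8*21 + 10, so a_0 = 8.
  21 = 2*10 + 1, so a_1 = 2.
  10 = 10*1 + 0, so a_2 = 10.
so x = [8; 2, 10].
Convergents (p_i = a_i*p_{i-1} + p_{i-2}, q_i = a_i*q_{i-1} + q_{i-2} with p_{-2}=0, p_{-1}=1, q_{-2}=1, q_{-1}=0), until the denominator exceeds 9:
  i=0: a_0=8, p_0 = 8*1 + 0 = 8, q_0 = 8*0 + 1 = 1.
  i=1: a_1=2, p_1 = 2*8 + 1 = 17, q_1 = 2*1 + 0 = 2.
  i=2: a_2=10, p_2 = 10*17 + 8 = 178, q_2 = 10*2 + 1 = 21.
q_2 = 21 > 9, so the last convergent with denominator <= 9 is p_1/q_1 = 17/2.
The closest fraction with denominator <= 9 is either p_1/q_1 or the intermediate fraction (k*p_1 + p_0)/(k*q_1 + q_0) with the largest k >= 1 whose denominator stays <= 9; these approach x as k grows, and every other convergent or intermediate fraction in range is farther away.
Largest k: floor((9 - q_0)/q_1) = floor((9 - 1)/2) = 4.
That gives (4*17 + 8)/(4*2 + 1) = 76/9.
Compare the errors: |x - 17/2| = |178*2 - 17*21|/(21*2) = 1/42, and |x - 76/9| = |178*9 - 76*21|/(21*9) = 6/189.
Cross-multiplying, 1*189 = 189 < 252 = 6*42, so 1/42 is smaller: the convergent 17/2 is closer to x than 76/9.

17/2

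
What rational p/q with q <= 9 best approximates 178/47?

34/9

Expand x = 178/47 as a continued fraction with the Euclidean algorithm:
  178 = 3*47 + 37, so a_0 = 3.
  47 = 1*37 + 10, so a_1 = 1.
  37 = 3*10 + 7, so a_2 = 3.
  10 = 1*7 + 3, so a_3 = 1.
  7 = 2*3 + 1, so a_4 = 2.
  3 = 3*1 + 0, so a_5 = 3.
so x = [3; 1, 3, 1, 2, 3].
Convergents (p_i = a_i*p_{i-1} + p_{i-2}, q_i = a_i*q_{i-1} + q_{i-2} with p_{-2}=0, p_{-1}=1, q_{-2}=1, q_{-1}=0), until the denominator exceeds 9:
  i=0: a_0=3, p_0 = 3*1 + 0 = 3, q_0 = 3*0 + 1 = 1.
  i=1: a_1=1, p_1 = 1*3 + 1 = 4, q_1 = 1*1 + 0 = 1.
  i=2: a_2=3, p_2 = 3*4 + 3 = 15, q_2 = 3*1 + 1 = 4.
  i=3: a_3=1, p_3 = 1*15 + 4 = 19, q_3 = 1*4 + 1 = 5.
  i=4: a_4=2, p_4 = 2*19 + 15 = 53, q_4 = 2*5 + 4 = 14.
q_4 = 14 > 9, so the last convergent with denominator <= 9 is p_3/q_3 = 19/5.
The closest fraction with denominator <= 9 is either p_3/q_3 or the intermediate fraction (k*p_3 + p_2)/(k*q_3 + q_2) with the largest k >= 1 whose denominator stays <= 9; these approach x as k grows, and every other convergent or intermediate fraction in range is farther away.
Largest k: floor((9 - q_2)/q_3) = floor((9 - 4)/5) = 1.
That gives (1*19 + 15)/(1*5 + 4) = 34/9.
Compare the errors: |x - 19/5| = |178*5 - 19*47|/(47*5) = 3/235, and |x - 34/9| = |178*9 - 34*47|/(47*9) = 4/423.
Cross-multiplying, 4*235 = 940 < 1269 = 3*423, so 4/423 is smaller: the intermediate fraction 34/9 is closer to x than 19/5.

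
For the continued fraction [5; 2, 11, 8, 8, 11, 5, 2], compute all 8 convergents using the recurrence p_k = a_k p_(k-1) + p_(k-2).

Using the convergent recurrence p_i = a_i*p_{i-1} + p_{i-2}, q_i = a_i*q_{i-1} + q_{i-2} with p_{-2}=0, p_{-1}=1, q_{-2}=1, q_{-1}=0:
  i=0: a_0=5, p_0 = 5*1 + 0 = 5, q_0 = 5*0 + 1 = 1.
  i=1: a_1=2, p_1 = 2*5 + 1 = 11, q_1 = 2*1 + 0 = 2.
  i=2: a_2=11, p_2 = 11*11 + 5 = 126, q_2 = 11*2 + 1 = 23.
  i=3: a_3=8, p_3 = 8*126 + 11 = 1019, q_3 = 8*23 + 2 = 186.
  i=4: a_4=8, p_4 = 8*1019 + 126 = 8278, q_4 = 8*186 + 23 = 1511.
  i=5: a_5=11, p_5 = 11*8278 + 1019 = 92077, q_5 = 11*1511 + 186 = 16807.
  i=6: a_6=5, p_6 = 5*92077 + 8278 = 468663, q_6 = 5*16807 + 1511 = 85546.
  i=7: a_7=2, p_7 = 2*468663 + 92077 = 1029403, q_7 = 2*85546 + 16807 = 187899.

5/1, 11/2, 126/23, 1019/186, 8278/1511, 92077/16807, 468663/85546, 1029403/187899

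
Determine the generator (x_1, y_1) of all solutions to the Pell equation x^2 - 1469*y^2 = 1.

First expand sqrt(1469) as a continued fraction. With x_i = (sqrt(1469) + m_i)/d_i and (m_0, d_0) = (0, 1): a_0 = floor(sqrt(1469)) = 38, since 38^2 = 1444 <= 1469 < 1521 = 39^2.
Iterate m_{i+1} = d_i*a_i - m_i, d_{i+1} = (1469 - m_{i+1}^2)/d_i, a_{i+1} = floor((a_0 + m_{i+1})/d_{i+1}):
  m_1 = 1*38 - 0 = 38, d_1 = (1469 - 38^2)/1 = 25/1 = 25, a_1 = floor((38 + 38)/25) = 3.
  m_2 = 25*3 - 38 = 37, d_2 = (1469 - 37^2)/25 = 100/25 = 4, a_2 = floor((38 + 37)/4) = 18.
  m_3 = 4*18 - 37 = 35, d_3 = (1469 - 35^2)/4 = 244/4 = 61, a_3 = floor((38 + 35)/61) = 1.
  m_4 = 61*1 - 35 = 26, d_4 = (1469 - 26^2)/61 = 793/61 = 13, a_4 = floor((38 + 26)/13) = 4.
  m_5 = 13*4 - 26 = 26, d_5 = (1469 - 26^2)/13 = 793/13 = 61, a_5 = floor((38 + 26)/61) = 1.
  m_6 = 61*1 - 26 = 35, d_6 = (1469 - 35^2)/61 = 244/61 = 4, a_6 = floor((38 + 35)/4) = 18.
  m_7 = 4*18 - 35 = 37, d_7 = (1469 - 37^2)/4 = 100/4 = 25, a_7 = floor((38 + 37)/25) = 3.
  m_8 = 25*3 - 37 = 38, d_8 = (1469 - 38^2)/25 = 25/25 = 1, a_8 = floor((38 + 38)/1) = 76.
  m_9 = 1*76 - 38 = 38, d_9 = (1469 - 38^2)/1 = 25/1 = 25: (m_9, d_9) = (m_1, d_1) = (38, 25), so from here the quotients repeat a_1, ..., a_8; the period length is 8.
So sqrt(1469) = [38; (3, 18, 1, 4, 1, 18, 3, 76)] with period length k = 8.
k is even, so the fundamental solution of x^2 - 1469y^2 = 1 is (p_{k-1}, q_{k-1}) = (p_7, q_7); compute convergents through index 7.
Convergents (p_i = a_i*p_{i-1} + p_{i-2}, q_i = a_i*q_{i-1} + q_{i-2} with p_{-2}=0, p_{-1}=1, q_{-2}=1, q_{-1}=0):
  i=0: a_0=38, p_0 = 38*1 + 0 = 38, q_0 = 38*0 + 1 = 1.
  i=1: a_1=3, p_1 = 3*38 + 1 = 115, q_1 = 3*1 + 0 = 3.
  i=2: a_2=18, p_2 = 18*115 + 38 = 2108, q_2 = 18*3 + 1 = 55.
  i=3: a_3=1, p_3 = 1*2108 + 115 = 2223, q_3 = 1*55 + 3 = 58.
  i=4: a_4=4, p_4 = 4*2223 + 2108 = 11000, q_4 = 4*58 + 55 = 287.
  i=5: a_5=1, p_5 = 1*11000 + 2223 = 13223, q_5 = 1*287 + 58 = 345.
  i=6: a_6=18, p_6 = 18*13223 + 11000 = 249014, q_6 = 18*345 + 287 = 6497.
  i=7: a_7=3, p_7 = 3*249014 + 13223 = 760265, q_7 = 3*6497 + 345 = 19836.
Check: 760265^2 - 1469*19836^2 = 578002870225 - 578002870224 = 1, so (x, y) = (760265, 19836) solves the equation, and by the theorem it is the least positive solution.

(x, y) = (760265, 19836)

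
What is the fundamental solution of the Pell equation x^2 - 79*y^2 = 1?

First expand sqrt(79) as a continued fraction. With x_i = (sqrt(79) + m_i)/d_i and (m_0, d_0) = (0, 1): a_0 = floor(sqrt(79)) = 8, since 8^2 = 64 <= 79 < 81 = 9^2.
Iterate m_{i+1} = d_i*a_i - m_i, d_{i+1} = (79 - m_{i+1}^2)/d_i, a_{i+1} = floor((a_0 + m_{i+1})/d_{i+1}):
  m_1 = 1*8 - 0 = 8, d_1 = (79 - 8^2)/1 = 15/1 = 15, a_1 = floor((8 + 8)/15) = 1.
  m_2 = 15*1 - 8 = 7, d_2 = (79 - 7^2)/15 = 30/15 = 2, a_2 = floor((8 + 7)/2) = 7.
  m_3 = 2*7 - 7 = 7, d_3 = (79 - 7^2)/2 = 30/2 = 15, a_3 = floor((8 + 7)/15) = 1.
  m_4 = 15*1 - 7 = 8, d_4 = (79 - 8^2)/15 = 15/15 = 1, a_4 = floor((8 + 8)/1) = 16.
  m_5 = 1*16 - 8 = 8, d_5 = (79 - 8^2)/1 = 15/1 = 15: (m_5, d_5) = (m_1, d_1) = (8, 15), so from here the quotients repeat a_1, ..., a_4; the period length is 4.
So sqrt(79) = [8; (1, 7, 1, 16)] with period length k = 4.
k is even, so the fundamental solution of x^2 - 79y^2 = 1 is (p_{k-1}, q_{k-1}) = (p_3, q_3); compute convergents through index 3.
Convergents (p_i = a_i*p_{i-1} + p_{i-2}, q_i = a_i*q_{i-1} + q_{i-2} with p_{-2}=0, p_{-1}=1, q_{-2}=1, q_{-1}=0):
  i=0: a_0=8, p_0 = 8*1 + 0 = 8, q_0 = 8*0 + 1 = 1.
  i=1: a_1=1, p_1 = 1*8 + 1 = 9, q_1 = 1*1 + 0 = 1.
  i=2: a_2=7, p_2 = 7*9 + 8 = 71, q_2 = 7*1 + 1 = 8.
  i=3: a_3=1, p_3 = 1*71 + 9 = 80, q_3 = 1*8 + 1 = 9.
Check: 80^2 - 79*9^2 = 6400 - 6399 = 1, so (x, y) = (80, 9) solves the equation, and by the theorem it is the least positive solution.

(x, y) = (80, 9)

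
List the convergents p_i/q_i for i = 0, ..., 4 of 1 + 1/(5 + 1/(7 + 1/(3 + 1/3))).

1/1, 6/5, 43/36, 135/113, 448/375

Using the convergent recurrence p_i = a_i*p_{i-1} + p_{i-2}, q_i = a_i*q_{i-1} + q_{i-2} with p_{-2}=0, p_{-1}=1, q_{-2}=1, q_{-1}=0:
  i=0: a_0=1, p_0 = 1*1 + 0 = 1, q_0 = 1*0 + 1 = 1.
  i=1: a_1=5, p_1 = 5*1 + 1 = 6, q_1 = 5*1 + 0 = 5.
  i=2: a_2=7, p_2 = 7*6 + 1 = 43, q_2 = 7*5 + 1 = 36.
  i=3: a_3=3, p_3 = 3*43 + 6 = 135, q_3 = 3*36 + 5 = 113.
  i=4: a_4=3, p_4 = 3*135 + 43 = 448, q_4 = 3*113 + 36 = 375.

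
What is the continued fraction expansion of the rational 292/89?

Run the Euclidean algorithm on 292 and 89; the successive quotients are the partial quotients a_0, a_1, ... (each step inverts the fractional part left over by the previous one):
  292 = 3*89 + 25, so a_0 = 3.
  89 = 3*25 + 14, so a_1 = 3.
  25 = 1*14 + 11, so a_2 = 1.
  14 = 1*11 + 3, so a_3 = 1.
  11 = 3*3 + 2, so a_4 = 3.
  3 = 1*2 + 1, so a_5 = 1.
  2 = 2*1 + 0, so a_6 = 2.
The remainder reaches 0 after 7 divisions, so the expansion has 7 partial quotients, read off in order.

[3; 3, 1, 1, 3, 1, 2]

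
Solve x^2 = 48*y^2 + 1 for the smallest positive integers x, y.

First expand sqrt(48) as a continued fraction. With x_i = (sqrt(48) + m_i)/d_i and (m_0, d_0) = (0, 1): a_0 = floor(sqrt(48)) = 6, since 6^2 = 36 <= 48 < 49 = 7^2.
Iterate m_{i+1} = d_i*a_i - m_i, d_{i+1} = (48 - m_{i+1}^2)/d_i, a_{i+1} = floor((a_0 + m_{i+1})/d_{i+1}):
  m_1 = 1*6 - 0 = 6, d_1 = (48 - 6^2)/1 = 12/1 = 12, a_1 = floor((6 + 6)/12) = 1.
  m_2 = 12*1 - 6 = 6, d_2 = (48 - 6^2)/12 = 12/12 = 1, a_2 = floor((6 + 6)/1) = 12.
  m_3 = 1*12 - 6 = 6, d_3 = (48 - 6^2)/1 = 12/1 = 12: (m_3, d_3) = (m_1, d_1) = (6, 12), so from here the quotients repeat a_1, a_2; the period length is 2.
So sqrt(48) = [6; (1, 12)] with period length k = 2.
k is even, so the fundamental solution of x^2 - 48y^2 = 1 is (p_{k-1}, q_{k-1}) = (p_1, q_1); compute convergents through index 1.
Convergents (p_i = a_i*p_{i-1} + p_{i-2}, q_i = a_i*q_{i-1} + q_{i-2} with p_{-2}=0, p_{-1}=1, q_{-2}=1, q_{-1}=0):
  i=0: a_0=6, p_0 = 6*1 + 0 = 6, q_0 = 6*0 + 1 = 1.
  i=1: a_1=1, p_1 = 1*6 + 1 = 7, q_1 = 1*1 + 0 = 1.
Check: 7^2 - 48*1^2 = 49 - 48 = 1, so (x, y) = (7, 1) solves the equation, and by the theorem it is the least positive solution.

(x, y) = (7, 1)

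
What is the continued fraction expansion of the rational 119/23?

[5; 5, 1, 3]

Run the Euclidean algorithm on 119 and 23; the successive quotients are the partial quotients a_0, a_1, ... (each step inverts the fractional part left over by the previous one):
  119 = 5*23 + 4, so a_0 = 5.
  23 = 5*4 + 3, so a_1 = 5.
  4 = 1*3 + 1, so a_2 = 1.
  3 = 3*1 + 0, so a_3 = 3.
The remainder reaches 0 after 4 divisions, so the expansion has 4 partial quotients, read off in order.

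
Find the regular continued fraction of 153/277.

[0; 1, 1, 4, 3, 1, 1, 1, 2]

Run the Euclidean algorithm on 153 and 277; the successive quotients are the partial quotients a_0, a_1, ... (each step inverts the fractional part left over by the previous one):
  153 = 0*277 + 153, so a_0 = 0.
  277 = 1*153 + 124, so a_1 = 1.
  153 = 1*124 + 29, so a_2 = 1.
  124 = 4*29 + 8, so a_3 = 4.
  29 = 3*8 + 5, so a_4 = 3.
  8 = 1*5 + 3, so a_5 = 1.
  5 = 1*3 + 2, so a_6 = 1.
  3 = 1*2 + 1, so a_7 = 1.
  2 = 2*1 + 0, so a_8 = 2.
The remainder reaches 0 after 9 divisions, so the expansion has 9 partial quotients, read off in order.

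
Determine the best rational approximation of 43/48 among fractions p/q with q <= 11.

9/10

Expand x = 43/48 as a continued fraction with the Euclidean algorithm:
  43 = 0*48 + 43, so a_0 = 0.
  48 = 1*43 + 5, so a_1 = 1.
  43 = 8*5 + 3, so a_2 = 8.
  5 = 1*3 + 2, so a_3 = 1.
  3 = 1*2 + 1, so a_4 = 1.
  2 = 2*1 + 0, so a_5 = 2.
so x = [0; 1, 8, 1, 1, 2].
Convergents (p_i = a_i*p_{i-1} + p_{i-2}, q_i = a_i*q_{i-1} + q_{i-2} with p_{-2}=0, p_{-1}=1, q_{-2}=1, q_{-1}=0), until the denominator exceeds 11:
  i=0: a_0=0, p_0 = 0*1 + 0 = 0, q_0 = 0*0 + 1 = 1.
  i=1: a_1=1, p_1 = 1*0 + 1 = 1, q_1 = 1*1 + 0 = 1.
  i=2: a_2=8, p_2 = 8*1 + 0 = 8, q_2 = 8*1 + 1 = 9.
  i=3: a_3=1, p_3 = 1*8 + 1 = 9, q_3 = 1*9 + 1 = 10.
  i=4: a_4=1, p_4 = 1*9 + 8 = 17, q_4 = 1*10 + 9 = 19.
q_4 = 19 > 11, so the last convergent with denominator <= 11 is p_3/q_3 = 9/10.
The closest fraction with denominator <= 11 is either p_3/q_3 or the intermediate fraction (k*p_3 + p_2)/(k*q_3 + q_2) with the largest k >= 1 whose denominator stays <= 11; these approach x as k grows, and every other convergent or intermediate fraction in range is farther away.
Largest k: floor((11 - q_2)/q_3) = floor((11 - 9)/10) = 0.
Since k = 0, no intermediate fraction beyond p_3/q_3 has denominator <= 11, so the convergent 9/10 is the closest (its error is |43*10 - 9*48|/(48*10) = 2/480).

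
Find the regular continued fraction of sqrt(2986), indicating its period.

[54; (1, 1, 1, 4, 3, 3, 4, 1, 1, 1, 108)]

Write x_i = (sqrt(2986) + m_i)/d_i with (m_0, d_0) = (0, 1). a_0 = floor(sqrt(2986)) = 54, since 54^2 = 2916 <= 2986 < 3025 = 55^2.
Iterate m_{i+1} = d_i*a_i - m_i, d_{i+1} = (2986 - m_{i+1}^2)/d_i, a_{i+1} = floor((a_0 + m_{i+1})/d_{i+1}):
  m_1 = 1*54 - 0 = 54, d_1 = (2986 - 54^2)/1 = 70/1 = 70, a_1 = floor((54 + 54)/70) = 1.
  m_2 = 70*1 - 54 = 16, d_2 = (2986 - 16^2)/70 = 2730/70 = 39, a_2 = floor((54 + 16)/39) = 1.
  m_3 = 39*1 - 16 = 23, d_3 = (2986 - 23^2)/39 = 2457/39 = 63, a_3 = floor((54 + 23)/63) = 1.
  m_4 = 63*1 - 23 = 40, d_4 = (2986 - 40^2)/63 = 1386/63 = 22, a_4 = floor((54 + 40)/22) = 4.
  m_5 = 22*4 - 40 = 48, d_5 = (2986 - 48^2)/22 = 682/22 = 31, a_5 = floor((54 + 48)/31) = 3.
  m_6 = 31*3 - 48 = 45, d_6 = (2986 - 45^2)/31 = 961/31 = 31, a_6 = floor((54 + 45)/31) = 3.
  m_7 = 31*3 - 45 = 48, d_7 = (2986 - 48^2)/31 = 682/31 = 22, a_7 = floor((54 + 48)/22) = 4.
  m_8 = 22*4 - 48 = 40, d_8 = (2986 - 40^2)/22 = 1386/22 = 63, a_8 = floor((54 + 40)/63) = 1.
  m_9 = 63*1 - 40 = 23, d_9 = (2986 - 23^2)/63 = 2457/63 = 39, a_9 = floor((54 + 23)/39) = 1.
  m_10 = 39*1 - 23 = 16, d_10 = (2986 - 16^2)/39 = 2730/39 = 70, a_10 = floor((54 + 16)/70) = 1.
  m_11 = 70*1 - 16 = 54, d_11 = (2986 - 54^2)/70 = 70/70 = 1, a_11 = floor((54 + 54)/1) = 108.
  m_12 = 1*108 - 54 = 54, d_12 = (2986 - 54^2)/1 = 70/1 = 70: (m_12, d_12) = (m_1, d_1) = (54, 70), so from here the quotients repeat a_1, ..., a_11; the period length is 11.
Hence the expansion of sqrt(2986) is a_0 = 54 followed by the repeating block 1, 1, 1, 4, 3, 3, 4, 1, 1, 1, 108 (period 11).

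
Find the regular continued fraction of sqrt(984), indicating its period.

[31; (2, 1, 2, 2, 7, 2, 2, 1, 2, 62)]

Write x_i = (sqrt(984) + m_i)/d_i with (m_0, d_0) = (0, 1). a_0 = floor(sqrt(984)) = 31, since 31^2 = 961 <= 984 < 1024 = 32^2.
Iterate m_{i+1} = d_i*a_i - m_i, d_{i+1} = (984 - m_{i+1}^2)/d_i, a_{i+1} = floor((a_0 + m_{i+1})/d_{i+1}):
  m_1 = 1*31 - 0 = 31, d_1 = (984 - 31^2)/1 = 23/1 = 23, a_1 = floor((31 + 31)/23) = 2.
  m_2 = 23*2 - 31 = 15, d_2 = (984 - 15^2)/23 = 759/23 = 33, a_2 = floor((31 + 15)/33) = 1.
  m_3 = 33*1 - 15 = 18, d_3 = (984 - 18^2)/33 = 660/33 = 20, a_3 = floor((31 + 18)/20) = 2.
  m_4 = 20*2 - 18 = 22, d_4 = (984 - 22^2)/20 = 500/20 = 25, a_4 = floor((31 + 22)/25) = 2.
  m_5 = 25*2 - 22 = 28, d_5 = (984 - 28^2)/25 = 200/25 = 8, a_5 = floor((31 + 28)/8) = 7.
  m_6 = 8*7 - 28 = 28, d_6 = (984 - 28^2)/8 = 200/8 = 25, a_6 = floor((31 + 28)/25) = 2.
  m_7 = 25*2 - 28 = 22, d_7 = (984 - 22^2)/25 = 500/25 = 20, a_7 = floor((31 + 22)/20) = 2.
  m_8 = 20*2 - 22 = 18, d_8 = (984 - 18^2)/20 = 660/20 = 33, a_8 = floor((31 + 18)/33) = 1.
  m_9 = 33*1 - 18 = 15, d_9 = (984 - 15^2)/33 = 759/33 = 23, a_9 = floor((31 + 15)/23) = 2.
  m_10 = 23*2 - 15 = 31, d_10 = (984 - 31^2)/23 = 23/23 = 1, a_10 = floor((31 + 31)/1) = 62.
  m_11 = 1*62 - 31 = 31, d_11 = (984 - 31^2)/1 = 23/1 = 23: (m_11, d_11) = (m_1, d_1) = (31, 23), so from here the quotients repeat a_1, ..., a_10; the period length is 10.
Hence the expansion of sqrt(984) is a_0 = 31 followed by the repeating block 2, 1, 2, 2, 7, 2, 2, 1, 2, 62 (period 10).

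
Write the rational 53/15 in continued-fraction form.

[3; 1, 1, 7]

Run the Euclidean algorithm on 53 and 15; the successive quotients are the partial quotients a_0, a_1, ... (each step inverts the fractional part left over by the previous one):
  53 = 3*15 + 8, so a_0 = 3.
  15 = 1*8 + 7, so a_1 = 1.
  8 = 1*7 + 1, so a_2 = 1.
  7 = 7*1 + 0, so a_3 = 7.
The remainder reaches 0 after 4 divisions, so the expansion has 4 partial quotients, read off in order.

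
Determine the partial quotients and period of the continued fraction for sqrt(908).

[30; (7, 1, 1, 14, 1, 1, 7, 60)]

Write x_i = (sqrt(908) + m_i)/d_i with (m_0, d_0) = (0, 1). a_0 = floor(sqrt(908)) = 30, since 30^2 = 900 <= 908 < 961 = 31^2.
Iterate m_{i+1} = d_i*a_i - m_i, d_{i+1} = (908 - m_{i+1}^2)/d_i, a_{i+1} = floor((a_0 + m_{i+1})/d_{i+1}):
  m_1 = 1*30 - 0 = 30, d_1 = (908 - 30^2)/1 = 8/1 = 8, a_1 = floor((30 + 30)/8) = 7.
  m_2 = 8*7 - 30 = 26, d_2 = (908 - 26^2)/8 = 232/8 = 29, a_2 = floor((30 + 26)/29) = 1.
  m_3 = 29*1 - 26 = 3, d_3 = (908 - 3^2)/29 = 899/29 = 31, a_3 = floor((30 + 3)/31) = 1.
  m_4 = 31*1 - 3 = 28, d_4 = (908 - 28^2)/31 = 124/31 = 4, a_4 = floor((30 + 28)/4) = 14.
  m_5 = 4*14 - 28 = 28, d_5 = (908 - 28^2)/4 = 124/4 = 31, a_5 = floor((30 + 28)/31) = 1.
  m_6 = 31*1 - 28 = 3, d_6 = (908 - 3^2)/31 = 899/31 = 29, a_6 = floor((30 + 3)/29) = 1.
  m_7 = 29*1 - 3 = 26, d_7 = (908 - 26^2)/29 = 232/29 = 8, a_7 = floor((30 + 26)/8) = 7.
  m_8 = 8*7 - 26 = 30, d_8 = (908 - 30^2)/8 = 8/8 = 1, a_8 = floor((30 + 30)/1) = 60.
  m_9 = 1*60 - 30 = 30, d_9 = (908 - 30^2)/1 = 8/1 = 8: (m_9, d_9) = (m_1, d_1) = (30, 8), so from here the quotients repeat a_1, ..., a_8; the period length is 8.
Hence the expansion of sqrt(908) is a_0 = 30 followed by the repeating block 7, 1, 1, 14, 1, 1, 7, 60 (period 8).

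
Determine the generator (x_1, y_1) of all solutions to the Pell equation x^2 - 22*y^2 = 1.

(x, y) = (197, 42)

First expand sqrt(22) as a continued fraction. With x_i = (sqrt(22) + m_i)/d_i and (m_0, d_0) = (0, 1): a_0 = floor(sqrt(22)) = 4, since 4^2 = 16 <= 22 < 25 = 5^2.
Iterate m_{i+1} = d_i*a_i - m_i, d_{i+1} = (22 - m_{i+1}^2)/d_i, a_{i+1} = floor((a_0 + m_{i+1})/d_{i+1}):
  m_1 = 1*4 - 0 = 4, d_1 = (22 - 4^2)/1 = 6/1 = 6, a_1 = floor((4 + 4)/6) = 1.
  m_2 = 6*1 - 4 = 2, d_2 = (22 - 2^2)/6 = 18/6 = 3, a_2 = floor((4 + 2)/3) = 2.
  m_3 = 3*2 - 2 = 4, d_3 = (22 - 4^2)/3 = 6/3 = 2, a_3 = floor((4 + 4)/2) = 4.
  m_4 = 2*4 - 4 = 4, d_4 = (22 - 4^2)/2 = 6/2 = 3, a_4 = floor((4 + 4)/3) = 2.
  m_5 = 3*2 - 4 = 2, d_5 = (22 - 2^2)/3 = 18/3 = 6, a_5 = floor((4 + 2)/6) = 1.
  m_6 = 6*1 - 2 = 4, d_6 = (22 - 4^2)/6 = 6/6 = 1, a_6 = floor((4 + 4)/1) = 8.
  m_7 = 1*8 - 4 = 4, d_7 = (22 - 4^2)/1 = 6/1 = 6: (m_7, d_7) = (m_1, d_1) = (4, 6), so from here the quotients repeat a_1, ..., a_6; the period length is 6.
So sqrt(22) = [4; (1, 2, 4, 2, 1, 8)] with period length k = 6.
k is even, so the fundamental solution of x^2 - 22y^2 = 1 is (p_{k-1}, q_{k-1}) = (p_5, q_5); compute convergents through index 5.
Convergents (p_i = a_i*p_{i-1} + p_{i-2}, q_i = a_i*q_{i-1} + q_{i-2} with p_{-2}=0, p_{-1}=1, q_{-2}=1, q_{-1}=0):
  i=0: a_0=4, p_0 = 4*1 + 0 = 4, q_0 = 4*0 + 1 = 1.
  i=1: a_1=1, p_1 = 1*4 + 1 = 5, q_1 = 1*1 + 0 = 1.
  i=2: a_2=2, p_2 = 2*5 + 4 = 14, q_2 = 2*1 + 1 = 3.
  i=3: a_3=4, p_3 = 4*14 + 5 = 61, q_3 = 4*3 + 1 = 13.
  i=4: a_4=2, p_4 = 2*61 + 14 = 136, q_4 = 2*13 + 3 = 29.
  i=5: a_5=1, p_5 = 1*136 + 61 = 197, q_5 = 1*29 + 13 = 42.
Check: 197^2 - 22*42^2 = 38809 - 38808 = 1, so (x, y) = (197, 42) solves the equation, and by the theorem it is the least positive solution.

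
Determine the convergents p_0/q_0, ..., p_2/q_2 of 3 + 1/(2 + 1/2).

3/1, 7/2, 17/5

Using the convergent recurrence p_i = a_i*p_{i-1} + p_{i-2}, q_i = a_i*q_{i-1} + q_{i-2} with p_{-2}=0, p_{-1}=1, q_{-2}=1, q_{-1}=0:
  i=0: a_0=3, p_0 = 3*1 + 0 = 3, q_0 = 3*0 + 1 = 1.
  i=1: a_1=2, p_1 = 2*3 + 1 = 7, q_1 = 2*1 + 0 = 2.
  i=2: a_2=2, p_2 = 2*7 + 3 = 17, q_2 = 2*2 + 1 = 5.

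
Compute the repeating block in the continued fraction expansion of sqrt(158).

Write x_i = (sqrt(158) + m_i)/d_i with (m_0, d_0) = (0, 1). a_0 = floor(sqrt(158)) = 12, since 12^2 = 144 <= 158 < 169 = 13^2.
Iterate m_{i+1} = d_i*a_i - m_i, d_{i+1} = (158 - m_{i+1}^2)/d_i, a_{i+1} = floor((a_0 + m_{i+1})/d_{i+1}):
  m_1 = 1*12 - 0 = 12, d_1 = (158 - 12^2)/1 = 14/1 = 14, a_1 = floor((12 + 12)/14) = 1.
  m_2 = 14*1 - 12 = 2, d_2 = (158 - 2^2)/14 = 154/14 = 11, a_2 = floor((12 + 2)/11) = 1.
  m_3 = 11*1 - 2 = 9, d_3 = (158 - 9^2)/11 = 77/11 = 7, a_3 = floor((12 + 9)/7) = 3.
  m_4 = 7*3 - 9 = 12, d_4 = (158 - 12^2)/7 = 14/7 = 2, a_4 = floor((12 + 12)/2) = 12.
  m_5 = 2*12 - 12 = 12, d_5 = (158 - 12^2)/2 = 14/2 = 7, a_5 = floor((12 + 12)/7) = 3.
  m_6 = 7*3 - 12 = 9, d_6 = (158 - 9^2)/7 = 77/7 = 11, a_6 = floor((12 + 9)/11) = 1.
  m_7 = 11*1 - 9 = 2, d_7 = (158 - 2^2)/11 = 154/11 = 14, a_7 = floor((12 + 2)/14) = 1.
  m_8 = 14*1 - 2 = 12, d_8 = (158 - 12^2)/14 = 14/14 = 1, a_8 = floor((12 + 12)/1) = 24.
  m_9 = 1*24 - 12 = 12, d_9 = (158 - 12^2)/1 = 14/1 = 14: (m_9, d_9) = (m_1, d_1) = (12, 14), so from here the quotients repeat a_1, ..., a_8; the period length is 8.
Hence the expansion of sqrt(158) is a_0 = 12 followed by the repeating block 1, 1, 3, 12, 3, 1, 1, 24 (period 8).

[12; (1, 1, 3, 12, 3, 1, 1, 24)]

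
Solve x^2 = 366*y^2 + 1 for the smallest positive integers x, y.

(x, y) = (907925, 47458)

First expand sqrt(366) as a continued fraction. With x_i = (sqrt(366) + m_i)/d_i and (m_0, d_0) = (0, 1): a_0 = floor(sqrt(366)) = 19, since 19^2 = 361 <= 366 < 400 = 20^2.
Iterate m_{i+1} = d_i*a_i - m_i, d_{i+1} = (366 - m_{i+1}^2)/d_i, a_{i+1} = floor((a_0 + m_{i+1})/d_{i+1}):
  m_1 = 1*19 - 0 = 19, d_1 = (366 - 19^2)/1 = 5/1 = 5, a_1 = floor((19 + 19)/5) = 7.
  m_2 = 5*7 - 19 = 16, d_2 = (366 - 16^2)/5 = 110/5 = 22, a_2 = floor((19 + 16)/22) = 1.
  m_3 = 22*1 - 16 = 6, d_3 = (366 - 6^2)/22 = 330/22 = 15, a_3 = floor((19 + 6)/15) = 1.
  m_4 = 15*1 - 6 = 9, d_4 = (366 - 9^2)/15 = 285/15 = 19, a_4 = floor((19 + 9)/19) = 1.
  m_5 = 19*1 - 9 = 10, d_5 = (366 - 10^2)/19 = 266/19 = 14, a_5 = floor((19 + 10)/14) = 2.
  m_6 = 14*2 - 10 = 18, d_6 = (366 - 18^2)/14 = 42/14 = 3, a_6 = floor((19 + 18)/3) = 12.
  m_7 = 3*12 - 18 = 18, d_7 = (366 - 18^2)/3 = 42/3 = 14, a_7 = floor((19 + 18)/14) = 2.
  m_8 = 14*2 - 18 = 10, d_8 = (366 - 10^2)/14 = 266/14 = 19, a_8 = floor((19 + 10)/19) = 1.
  m_9 = 19*1 - 10 = 9, d_9 = (366 - 9^2)/19 = 285/19 = 15, a_9 = floor((19 + 9)/15) = 1.
  m_10 = 15*1 - 9 = 6, d_10 = (366 - 6^2)/15 = 330/15 = 22, a_10 = floor((19 + 6)/22) = 1.
  m_11 = 22*1 - 6 = 16, d_11 = (366 - 16^2)/22 = 110/22 = 5, a_11 = floor((19 + 16)/5) = 7.
  m_12 = 5*7 - 16 = 19, d_12 = (366 - 19^2)/5 = 5/5 = 1, a_12 = floor((19 + 19)/1) = 38.
  m_13 = 1*38 - 19 = 19, d_13 = (366 - 19^2)/1 = 5/1 = 5: (m_13, d_13) = (m_1, d_1) = (19, 5), so from here the quotients repeat a_1, ..., a_12; the period length is 12.
So sqrt(366) = [19; (7, 1, 1, 1, 2, 12, 2, 1, 1, 1, 7, 38)] with period length k = 12.
k is even, so the fundamental solution of x^2 - 366y^2 = 1 is (p_{k-1}, q_{k-1}) = (p_11, q_11); compute convergents through index 11.
Convergents (p_i = a_i*p_{i-1} + p_{i-2}, q_i = a_i*q_{i-1} + q_{i-2} with p_{-2}=0, p_{-1}=1, q_{-2}=1, q_{-1}=0):
  i=0: a_0=19, p_0 = 19*1 + 0 = 19, q_0 = 19*0 + 1 = 1.
  i=1: a_1=7, p_1 = 7*19 + 1 = 134, q_1 = 7*1 + 0 = 7.
  i=2: a_2=1, p_2 = 1*134 + 19 = 153, q_2 = 1*7 + 1 = 8.
  i=3: a_3=1, p_3 = 1*153 + 134 = 287, q_3 = 1*8 + 7 = 15.
  i=4: a_4=1, p_4 = 1*287 + 153 = 440, q_4 = 1*15 + 8 = 23.
  i=5: a_5=2, p_5 = 2*440 + 287 = 1167, q_5 = 2*23 + 15 = 61.
  i=6: a_6=12, p_6 = 12*1167 + 440 = 14444, q_6 = 12*61 + 23 = 755.
  i=7: a_7=2, p_7 = 2*14444 + 1167 = 30055, q_7 = 2*755 + 61 = 1571.
  i=8: a_8=1, p_8 = 1*30055 + 14444 = 44499, q_8 = 1*1571 + 755 = 2326.
  i=9: a_9=1, p_9 = 1*44499 + 30055 = 74554, q_9 = 1*2326 + 1571 = 3897.
  i=10: a_10=1, p_10 = 1*74554 + 44499 = 119053, q_10 = 1*3897 + 2326 = 6223.
  i=11: a_11=7, p_11 = 7*119053 + 74554 = 907925, q_11 = 7*6223 + 3897 = 47458.
Check: 907925^2 - 366*47458^2 = 824327805625 - 824327805624 = 1, so (x, y) = (907925, 47458) solves the equation, and by the theorem it is the least positive solution.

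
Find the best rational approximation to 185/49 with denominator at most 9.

34/9

Expand x = 185/49 as a continued fraction with the Euclidean algorithm:
  185 = 3*49 + 38, so a_0 = 3.
  49 = 1*38 + 11, so a_1 = 1.
  38 = 3*11 + 5, so a_2 = 3.
  11 = 2*5 + 1, so a_3 = 2.
  5 = 5*1 + 0, so a_4 = 5.
so x = [3; 1, 3, 2, 5].
Convergents (p_i = a_i*p_{i-1} + p_{i-2}, q_i = a_i*q_{i-1} + q_{i-2} with p_{-2}=0, p_{-1}=1, q_{-2}=1, q_{-1}=0), until the denominator exceeds 9:
  i=0: a_0=3, p_0 = 3*1 + 0 = 3, q_0 = 3*0 + 1 = 1.
  i=1: a_1=1, p_1 = 1*3 + 1 = 4, q_1 = 1*1 + 0 = 1.
  i=2: a_2=3, p_2 = 3*4 + 3 = 15, q_2 = 3*1 + 1 = 4.
  i=3: a_3=2, p_3 = 2*15 + 4 = 34, q_3 = 2*4 + 1 = 9.
  i=4: a_4=5, p_4 = 5*34 + 15 = 185, q_4 = 5*9 + 4 = 49.
q_4 = 49 > 9, so the last convergent with denominator <= 9 is p_3/q_3 = 34/9.
The closest fraction with denominator <= 9 is either p_3/q_3 or the intermediate fraction (k*p_3 + p_2)/(k*q_3 + q_2) with the largest k >= 1 whose denominator stays <= 9; these approach x as k grows, and every other convergent or intermediate fraction in range is farther away.
Largest k: floor((9 - q_2)/q_3) = floor((9 - 4)/9) = 0.
Since k = 0, no intermediate fraction beyond p_3/q_3 has denominator <= 9, so the convergent 34/9 is the closest (its error is |185*9 - 34*49|/(49*9) = 1/441).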